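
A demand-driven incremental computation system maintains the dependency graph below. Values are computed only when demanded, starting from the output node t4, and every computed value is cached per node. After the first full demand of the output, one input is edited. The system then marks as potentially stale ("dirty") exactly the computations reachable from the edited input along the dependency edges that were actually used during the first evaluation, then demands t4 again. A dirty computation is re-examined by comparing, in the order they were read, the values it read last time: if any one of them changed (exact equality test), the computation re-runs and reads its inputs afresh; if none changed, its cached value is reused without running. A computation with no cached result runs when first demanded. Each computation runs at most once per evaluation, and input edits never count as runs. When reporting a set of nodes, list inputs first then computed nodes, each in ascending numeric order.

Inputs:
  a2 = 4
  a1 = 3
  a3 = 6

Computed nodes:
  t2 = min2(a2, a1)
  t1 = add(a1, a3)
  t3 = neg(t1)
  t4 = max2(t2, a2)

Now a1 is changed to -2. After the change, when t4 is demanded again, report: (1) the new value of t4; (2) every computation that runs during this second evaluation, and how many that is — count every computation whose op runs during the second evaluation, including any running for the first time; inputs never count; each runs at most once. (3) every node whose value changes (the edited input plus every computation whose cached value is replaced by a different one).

New value of t4: 4.
Computations that run: t2, t4 — 2 in total.
Values that change: a1, t2.

First evaluation (everything demanded from the output):
  t2 = min2(4, 3) = 3
  t4 = max2(3, 4) = 4

Propagation after the edit:
  t2: runs — a1 3->-2; result -2.
  t4: runs — t2 3->-2; result 4 (same value as before).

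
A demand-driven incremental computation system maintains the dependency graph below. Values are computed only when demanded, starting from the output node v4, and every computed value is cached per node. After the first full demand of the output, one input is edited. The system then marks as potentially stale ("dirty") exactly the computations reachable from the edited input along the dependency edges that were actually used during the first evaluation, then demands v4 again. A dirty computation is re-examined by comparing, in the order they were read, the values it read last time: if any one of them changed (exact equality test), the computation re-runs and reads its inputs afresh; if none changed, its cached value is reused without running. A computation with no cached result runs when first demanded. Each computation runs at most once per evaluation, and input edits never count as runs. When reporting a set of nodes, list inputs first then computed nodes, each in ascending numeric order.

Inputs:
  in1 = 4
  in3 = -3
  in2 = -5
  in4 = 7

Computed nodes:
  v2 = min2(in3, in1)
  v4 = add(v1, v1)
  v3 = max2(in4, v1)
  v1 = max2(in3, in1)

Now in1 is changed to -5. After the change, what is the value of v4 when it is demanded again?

First evaluation (everything demanded from the output):
  v1 = max2(-3, 4) = 4
  v4 = add(4, 4) = 8

Propagation after the edit:
  v1: runs — in1 4->-5; result -3.
  v4: runs — v1 4->-3; v1 4->-3; result -6.

New value of v4: -6.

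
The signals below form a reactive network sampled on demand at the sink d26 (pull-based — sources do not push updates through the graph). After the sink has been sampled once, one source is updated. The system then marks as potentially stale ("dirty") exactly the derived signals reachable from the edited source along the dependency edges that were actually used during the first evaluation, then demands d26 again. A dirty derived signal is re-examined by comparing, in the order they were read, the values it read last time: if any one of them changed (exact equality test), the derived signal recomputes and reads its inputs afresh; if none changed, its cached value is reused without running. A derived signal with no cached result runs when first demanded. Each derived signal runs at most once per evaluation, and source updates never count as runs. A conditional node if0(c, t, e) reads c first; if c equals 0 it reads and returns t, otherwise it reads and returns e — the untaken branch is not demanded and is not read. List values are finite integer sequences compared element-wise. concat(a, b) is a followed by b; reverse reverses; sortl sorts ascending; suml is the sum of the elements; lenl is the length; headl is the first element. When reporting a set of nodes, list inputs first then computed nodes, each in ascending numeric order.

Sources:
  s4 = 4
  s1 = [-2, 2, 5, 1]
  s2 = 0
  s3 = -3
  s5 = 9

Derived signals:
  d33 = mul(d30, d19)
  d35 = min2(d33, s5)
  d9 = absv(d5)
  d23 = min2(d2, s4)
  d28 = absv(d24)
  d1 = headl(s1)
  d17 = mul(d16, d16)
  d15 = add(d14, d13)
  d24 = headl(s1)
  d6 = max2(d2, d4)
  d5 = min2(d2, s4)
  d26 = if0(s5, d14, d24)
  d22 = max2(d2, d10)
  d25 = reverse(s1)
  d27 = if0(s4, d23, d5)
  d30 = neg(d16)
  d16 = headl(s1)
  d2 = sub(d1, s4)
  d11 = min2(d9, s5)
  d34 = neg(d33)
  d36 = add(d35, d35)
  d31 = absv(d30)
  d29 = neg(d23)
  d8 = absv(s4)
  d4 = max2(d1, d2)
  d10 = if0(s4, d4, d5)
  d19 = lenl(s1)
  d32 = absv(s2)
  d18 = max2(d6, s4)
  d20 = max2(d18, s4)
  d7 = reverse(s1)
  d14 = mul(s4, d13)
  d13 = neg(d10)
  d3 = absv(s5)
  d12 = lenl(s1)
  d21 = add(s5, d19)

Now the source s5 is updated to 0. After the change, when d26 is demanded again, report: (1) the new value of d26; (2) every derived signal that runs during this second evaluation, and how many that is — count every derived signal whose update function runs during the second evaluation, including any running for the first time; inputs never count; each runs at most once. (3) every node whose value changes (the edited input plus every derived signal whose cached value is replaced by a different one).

d26 now evaluates to 24.
Run set: d1, d2, d5, d10, d13, d14, d26 (7 run).
Changed values: s5, d26.
The important point: the flipped condition pulls in fresh nodes; d1, d2, d5, d10, d13, d14 run for the first time.

Initial pass — values computed on the first demand:
  d24 = headl([-2, 2, 5, 1]) = -2
  d26 = if0(s5=9 -> else branch d24) = -2

Second demand — change propagation:
  d1: newly demanded (no cache) — executes and yields -2.
  d2: newly demanded (no cache) — executes and yields -6.
  d5: newly demanded (no cache) — executes and yields -6.
  d10: newly demanded (no cache) — executes and yields -6.
  d13: newly demanded (no cache) — executes and yields 6.
  d14: newly demanded (no cache) — executes and yields 24.
  d26: re-runs because s5 9->0; new result 24.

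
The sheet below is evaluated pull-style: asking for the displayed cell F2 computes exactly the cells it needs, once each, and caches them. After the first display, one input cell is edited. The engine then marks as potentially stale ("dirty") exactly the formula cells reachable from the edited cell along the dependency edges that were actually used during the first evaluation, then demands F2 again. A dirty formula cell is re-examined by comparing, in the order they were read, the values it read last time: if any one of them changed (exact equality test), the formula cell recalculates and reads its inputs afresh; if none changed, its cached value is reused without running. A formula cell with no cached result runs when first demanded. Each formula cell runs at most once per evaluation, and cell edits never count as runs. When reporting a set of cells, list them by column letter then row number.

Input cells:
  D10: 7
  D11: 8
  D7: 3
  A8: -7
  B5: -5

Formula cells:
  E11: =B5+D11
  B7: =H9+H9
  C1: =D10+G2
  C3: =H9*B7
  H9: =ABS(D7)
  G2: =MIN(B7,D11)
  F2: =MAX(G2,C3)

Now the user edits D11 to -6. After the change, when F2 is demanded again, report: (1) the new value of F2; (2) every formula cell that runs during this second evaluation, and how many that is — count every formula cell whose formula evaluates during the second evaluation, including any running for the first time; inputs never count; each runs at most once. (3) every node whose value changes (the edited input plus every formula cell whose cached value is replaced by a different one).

Demanding F2 again yields 18.
2 formula cells run: F2, G2.
The nodes whose values change: D11, G2.

First demand of the output computes:
  H9 = ABS(3) = 3
  B7 = 3 + 3 = 6
  C3 = 3 * 6 = 18
  G2 = MIN(6, 8) = 6
  F2 = MAX(6, 18) = 18

After the edit, cleaning proceeds:
  G2: a read changed (D11 8->-6) — executes, giving -6.
  F2: a read changed (G2 6->-6) — executes, giving 18 — identical to its old value.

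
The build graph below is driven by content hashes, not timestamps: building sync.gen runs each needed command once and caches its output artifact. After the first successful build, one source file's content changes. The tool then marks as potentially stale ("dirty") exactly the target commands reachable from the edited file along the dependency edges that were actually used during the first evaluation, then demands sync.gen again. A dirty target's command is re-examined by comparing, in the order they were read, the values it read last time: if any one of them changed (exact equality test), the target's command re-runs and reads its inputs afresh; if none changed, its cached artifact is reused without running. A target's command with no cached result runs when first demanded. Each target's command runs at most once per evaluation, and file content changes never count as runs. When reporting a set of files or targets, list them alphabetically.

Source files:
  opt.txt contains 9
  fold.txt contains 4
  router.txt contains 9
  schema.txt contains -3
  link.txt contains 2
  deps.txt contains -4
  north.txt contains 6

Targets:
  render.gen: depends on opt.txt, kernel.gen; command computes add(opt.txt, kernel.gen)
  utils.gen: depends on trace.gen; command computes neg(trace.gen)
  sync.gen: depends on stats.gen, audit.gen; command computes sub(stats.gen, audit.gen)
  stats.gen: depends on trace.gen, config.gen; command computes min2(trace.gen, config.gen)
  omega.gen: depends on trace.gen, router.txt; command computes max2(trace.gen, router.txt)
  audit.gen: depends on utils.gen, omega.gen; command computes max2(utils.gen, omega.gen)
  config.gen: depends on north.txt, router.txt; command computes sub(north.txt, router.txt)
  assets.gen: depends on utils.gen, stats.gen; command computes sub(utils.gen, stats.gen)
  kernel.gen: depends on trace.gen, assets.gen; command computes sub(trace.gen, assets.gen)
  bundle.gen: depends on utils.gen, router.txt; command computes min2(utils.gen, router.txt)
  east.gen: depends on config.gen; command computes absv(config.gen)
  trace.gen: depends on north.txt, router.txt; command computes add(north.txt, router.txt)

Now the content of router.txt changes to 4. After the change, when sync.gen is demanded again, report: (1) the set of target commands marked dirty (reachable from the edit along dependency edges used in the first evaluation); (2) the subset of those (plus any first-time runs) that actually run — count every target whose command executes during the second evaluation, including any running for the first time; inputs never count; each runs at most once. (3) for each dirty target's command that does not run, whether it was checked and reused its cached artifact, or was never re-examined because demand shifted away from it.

Initial pass — values computed on the first demand:
  config.gen = sub(6, 9) = -3
  trace.gen = add(6, 9) = 15
  omega.gen = max2(15, 9) = 15
  stats.gen = min2(15, -3) = -3
  utils.gen = neg(15) = -15
  audit.gen = max2(-15, 15) = 15
  sync.gen = sub(-3, 15) = -18

Second demand — change propagation:
  config.gen: re-runs because router.txt 9->4; new result 2.
  trace.gen: re-runs because router.txt 9->4; new result 10.
  omega.gen: re-runs because trace.gen 15->10; router.txt 9->4; new result 10.
  stats.gen: re-runs because trace.gen 15->10; config.gen -3->2; new result 2.
  utils.gen: re-runs because trace.gen 15->10; new result -10.
  audit.gen: re-runs because utils.gen -15->-10; omega.gen 15->10; new result 10.
  sync.gen: re-runs because stats.gen -3->2; audit.gen 15->10; new result -8.

Dirty set: audit.gen, config.gen, omega.gen, stats.gen, sync.gen, trace.gen, utils.gen.
Run set: audit.gen, config.gen, omega.gen, stats.gen, sync.gen, trace.gen, utils.gen (7 run).
All dirty target commands ended up running.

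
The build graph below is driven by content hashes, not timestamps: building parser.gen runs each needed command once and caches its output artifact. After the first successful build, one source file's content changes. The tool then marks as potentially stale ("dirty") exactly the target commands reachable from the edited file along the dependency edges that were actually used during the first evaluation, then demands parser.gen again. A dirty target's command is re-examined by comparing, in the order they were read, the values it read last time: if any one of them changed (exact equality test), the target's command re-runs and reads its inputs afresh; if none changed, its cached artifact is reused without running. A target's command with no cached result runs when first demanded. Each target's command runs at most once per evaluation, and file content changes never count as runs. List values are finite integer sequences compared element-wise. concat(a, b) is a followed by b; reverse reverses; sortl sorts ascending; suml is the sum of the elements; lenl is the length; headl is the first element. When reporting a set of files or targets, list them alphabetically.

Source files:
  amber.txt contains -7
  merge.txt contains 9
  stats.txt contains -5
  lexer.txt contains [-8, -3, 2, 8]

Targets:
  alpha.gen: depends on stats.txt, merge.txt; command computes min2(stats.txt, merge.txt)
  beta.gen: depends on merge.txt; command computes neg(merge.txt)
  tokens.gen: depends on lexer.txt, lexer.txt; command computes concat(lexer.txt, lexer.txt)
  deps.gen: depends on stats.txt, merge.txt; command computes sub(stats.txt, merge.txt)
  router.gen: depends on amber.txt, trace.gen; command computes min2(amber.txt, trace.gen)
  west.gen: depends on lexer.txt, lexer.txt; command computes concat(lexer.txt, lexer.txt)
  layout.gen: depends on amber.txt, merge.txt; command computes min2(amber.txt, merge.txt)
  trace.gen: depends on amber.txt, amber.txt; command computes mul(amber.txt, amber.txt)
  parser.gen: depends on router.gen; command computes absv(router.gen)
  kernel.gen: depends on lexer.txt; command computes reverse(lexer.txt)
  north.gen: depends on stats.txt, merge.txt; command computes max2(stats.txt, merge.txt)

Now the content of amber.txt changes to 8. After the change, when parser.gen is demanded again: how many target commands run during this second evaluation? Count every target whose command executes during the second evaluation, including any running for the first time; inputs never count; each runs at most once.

Run set: parser.gen, router.gen, trace.gen (3 run).

Initial pass — values computed on the first demand:
  trace.gen = mul(-7, -7) = 49
  router.gen = min2(-7, 49) = -7
  parser.gen = absv(-7) = 7

Second demand — change propagation:
  trace.gen: re-runs because amber.txt -7->8; amber.txt -7->8; new result 64.
  router.gen: re-runs because amber.txt -7->8; trace.gen 49->64; new result 8.
  parser.gen: re-runs because router.gen -7->8; new result 8.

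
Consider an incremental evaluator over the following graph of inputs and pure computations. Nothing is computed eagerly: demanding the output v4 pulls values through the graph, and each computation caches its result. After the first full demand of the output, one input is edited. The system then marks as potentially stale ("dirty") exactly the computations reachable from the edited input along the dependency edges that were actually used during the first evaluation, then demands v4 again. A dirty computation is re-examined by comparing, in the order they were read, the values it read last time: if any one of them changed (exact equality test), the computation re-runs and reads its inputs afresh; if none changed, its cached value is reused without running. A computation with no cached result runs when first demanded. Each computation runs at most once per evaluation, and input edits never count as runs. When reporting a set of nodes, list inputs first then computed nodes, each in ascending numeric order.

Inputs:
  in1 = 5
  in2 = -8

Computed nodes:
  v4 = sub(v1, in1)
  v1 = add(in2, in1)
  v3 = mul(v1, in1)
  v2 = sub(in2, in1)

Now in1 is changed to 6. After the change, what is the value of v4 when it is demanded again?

v4 now evaluates to -8.

Initial pass — values computed on the first demand:
  v1 = add(-8, 5) = -3
  v4 = sub(-3, 5) = -8

Second demand — change propagation:
  v1: re-runs because in1 5->6; new result -2.
  v4: re-runs because v1 -3->-2; in1 5->6; new result -8 (unchanged).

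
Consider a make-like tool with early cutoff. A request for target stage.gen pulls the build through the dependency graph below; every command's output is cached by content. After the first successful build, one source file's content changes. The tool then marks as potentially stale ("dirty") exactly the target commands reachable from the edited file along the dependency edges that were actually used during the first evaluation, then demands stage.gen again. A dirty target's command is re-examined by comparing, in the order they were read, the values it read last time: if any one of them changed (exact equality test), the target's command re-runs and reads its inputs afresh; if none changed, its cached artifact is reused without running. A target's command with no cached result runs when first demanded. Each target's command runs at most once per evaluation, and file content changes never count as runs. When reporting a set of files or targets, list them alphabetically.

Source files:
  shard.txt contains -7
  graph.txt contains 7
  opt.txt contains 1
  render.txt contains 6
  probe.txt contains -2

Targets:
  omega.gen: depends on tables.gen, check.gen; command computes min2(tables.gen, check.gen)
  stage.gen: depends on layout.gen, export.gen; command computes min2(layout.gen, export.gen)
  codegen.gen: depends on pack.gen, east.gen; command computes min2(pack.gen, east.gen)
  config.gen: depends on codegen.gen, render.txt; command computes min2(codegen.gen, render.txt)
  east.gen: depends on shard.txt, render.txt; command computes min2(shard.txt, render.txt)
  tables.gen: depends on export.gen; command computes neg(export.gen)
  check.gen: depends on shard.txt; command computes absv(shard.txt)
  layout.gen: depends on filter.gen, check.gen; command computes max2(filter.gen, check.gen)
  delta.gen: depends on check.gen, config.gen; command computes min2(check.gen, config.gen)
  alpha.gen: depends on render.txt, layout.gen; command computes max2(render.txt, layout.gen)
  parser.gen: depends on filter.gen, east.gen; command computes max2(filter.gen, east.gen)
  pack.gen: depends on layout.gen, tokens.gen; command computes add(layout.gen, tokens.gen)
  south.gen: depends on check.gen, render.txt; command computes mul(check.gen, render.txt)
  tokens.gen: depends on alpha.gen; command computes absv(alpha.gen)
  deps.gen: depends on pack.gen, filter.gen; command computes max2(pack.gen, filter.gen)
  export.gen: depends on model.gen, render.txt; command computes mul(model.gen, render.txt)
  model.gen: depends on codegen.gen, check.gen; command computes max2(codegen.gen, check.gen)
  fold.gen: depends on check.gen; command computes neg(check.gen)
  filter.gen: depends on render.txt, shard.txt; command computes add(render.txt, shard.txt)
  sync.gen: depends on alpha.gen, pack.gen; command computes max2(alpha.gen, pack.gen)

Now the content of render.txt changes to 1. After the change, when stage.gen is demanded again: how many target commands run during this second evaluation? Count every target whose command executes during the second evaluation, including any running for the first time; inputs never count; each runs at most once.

6 target commands run: alpha.gen, east.gen, export.gen, filter.gen, layout.gen, stage.gen.
Note where the cutoff bites: tokens.gen is checked, finds nothing changed, and keeps its cache.

First demand of the output computes:
  check.gen = absv(-7) = 7
  east.gen = min2(-7, 6) = -7
  filter.gen = add(6, -7) = -1
  layout.gen = max2(-1, 7) = 7
  alpha.gen = max2(6, 7) = 7
  tokens.gen = absv(7) = 7
  pack.gen = add(7, 7) = 14
  codegen.gen = min2(14, -7) = -7
  model.gen = max2(-7, 7) = 7
  export.gen = mul(7, 6) = 42
  stage.gen = min2(7, 42) = 7

After the edit, cleaning proceeds:
  east.gen: a read changed (render.txt 6->1) — executes, giving -7 — identical to its old value.
  filter.gen: a read changed (render.txt 6->1) — executes, giving -6.
  layout.gen: a read changed (filter.gen -1->-6) — executes, giving 7 — identical to its old value.
  alpha.gen: a read changed (render.txt 6->1) — executes, giving 7 — identical to its old value.
  tokens.gen: dirty, but its reads are unchanged (alpha.gen unchanged); cached 7 stands.
  pack.gen: dirty, but its reads are unchanged (layout.gen unchanged, tokens.gen unchanged); cached 14 stands.
  codegen.gen: dirty, but its reads are unchanged (pack.gen unchanged, east.gen unchanged); cached -7 stands.
  model.gen: dirty, but its reads are unchanged (codegen.gen unchanged, check.gen unchanged); cached 7 stands.
  export.gen: a read changed (render.txt 6->1) — executes, giving 7.
  stage.gen: a read changed (export.gen 42->7) — executes, giving 7 — identical to its old value.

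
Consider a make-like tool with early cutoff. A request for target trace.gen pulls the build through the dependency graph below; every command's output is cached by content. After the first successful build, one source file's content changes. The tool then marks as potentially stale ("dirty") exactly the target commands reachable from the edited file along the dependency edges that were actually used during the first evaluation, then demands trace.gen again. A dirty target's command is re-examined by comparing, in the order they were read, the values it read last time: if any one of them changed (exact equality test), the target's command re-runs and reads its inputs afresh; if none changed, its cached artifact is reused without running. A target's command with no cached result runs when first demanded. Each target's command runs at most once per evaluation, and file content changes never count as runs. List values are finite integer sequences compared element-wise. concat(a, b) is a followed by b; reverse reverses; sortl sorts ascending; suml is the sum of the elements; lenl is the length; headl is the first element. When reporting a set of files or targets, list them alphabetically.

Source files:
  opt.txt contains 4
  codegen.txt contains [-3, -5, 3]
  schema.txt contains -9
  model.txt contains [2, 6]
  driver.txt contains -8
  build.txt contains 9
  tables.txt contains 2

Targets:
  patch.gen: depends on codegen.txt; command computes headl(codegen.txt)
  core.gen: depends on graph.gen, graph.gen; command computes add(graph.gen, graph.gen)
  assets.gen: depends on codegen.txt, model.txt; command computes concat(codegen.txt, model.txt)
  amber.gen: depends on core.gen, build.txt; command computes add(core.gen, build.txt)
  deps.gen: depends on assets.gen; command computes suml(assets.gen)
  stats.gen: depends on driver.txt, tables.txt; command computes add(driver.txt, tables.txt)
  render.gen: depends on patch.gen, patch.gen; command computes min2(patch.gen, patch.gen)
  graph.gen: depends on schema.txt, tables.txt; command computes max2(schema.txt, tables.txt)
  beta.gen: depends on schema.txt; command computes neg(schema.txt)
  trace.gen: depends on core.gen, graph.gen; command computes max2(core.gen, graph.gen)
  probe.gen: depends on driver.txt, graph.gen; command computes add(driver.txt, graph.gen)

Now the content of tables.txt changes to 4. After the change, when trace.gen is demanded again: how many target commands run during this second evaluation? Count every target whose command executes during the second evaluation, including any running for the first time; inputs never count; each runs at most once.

First demand of the output computes:
  graph.gen = max2(-9, 2) = 2
  core.gen = add(2, 2) = 4
  trace.gen = max2(4, 2) = 4

After the edit, cleaning proceeds:
  graph.gen: a read changed (tables.txt 2->4) — executes, giving 4.
  core.gen: a read changed (graph.gen 2->4; graph.gen 2->4) — executes, giving 8.
  trace.gen: a read changed (core.gen 4->8; graph.gen 2->4) — executes, giving 8.

3 target commands run: core.gen, graph.gen, trace.gen.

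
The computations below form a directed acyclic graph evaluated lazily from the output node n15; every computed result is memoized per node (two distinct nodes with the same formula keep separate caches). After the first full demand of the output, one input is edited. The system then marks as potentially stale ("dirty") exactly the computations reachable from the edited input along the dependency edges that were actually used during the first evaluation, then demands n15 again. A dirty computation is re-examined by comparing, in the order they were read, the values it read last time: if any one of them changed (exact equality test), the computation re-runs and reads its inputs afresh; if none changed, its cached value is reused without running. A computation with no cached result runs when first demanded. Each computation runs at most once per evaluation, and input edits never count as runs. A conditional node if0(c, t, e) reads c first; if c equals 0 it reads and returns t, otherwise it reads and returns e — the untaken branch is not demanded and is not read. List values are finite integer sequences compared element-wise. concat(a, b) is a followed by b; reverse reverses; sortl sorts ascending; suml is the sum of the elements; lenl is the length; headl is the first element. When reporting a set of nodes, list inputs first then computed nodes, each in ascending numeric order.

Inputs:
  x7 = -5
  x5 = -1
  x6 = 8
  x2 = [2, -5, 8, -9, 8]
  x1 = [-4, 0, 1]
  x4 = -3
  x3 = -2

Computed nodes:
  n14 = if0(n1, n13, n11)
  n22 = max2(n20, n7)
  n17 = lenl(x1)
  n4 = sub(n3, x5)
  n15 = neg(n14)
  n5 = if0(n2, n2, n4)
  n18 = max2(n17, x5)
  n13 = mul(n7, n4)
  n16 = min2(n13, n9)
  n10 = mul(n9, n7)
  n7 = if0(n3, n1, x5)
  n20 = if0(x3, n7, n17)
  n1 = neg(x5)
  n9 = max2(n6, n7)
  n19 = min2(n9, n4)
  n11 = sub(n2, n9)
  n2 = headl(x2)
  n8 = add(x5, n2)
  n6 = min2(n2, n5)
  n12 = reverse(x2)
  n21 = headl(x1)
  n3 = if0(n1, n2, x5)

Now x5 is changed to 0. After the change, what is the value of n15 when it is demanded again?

First demand of the output computes:
  n1 = neg(-1) = 1
  n2 = headl([2, -5, 8, -9, 8]) = 2
  n3 = if0(n1=1 -> else branch x5) = -1
  n4 = sub(-1, -1) = 0
  n5 = if0(n2=2 -> else branch n4) = 0
  n6 = min2(2, 0) = 0
  n7 = if0(n3=-1 -> else branch x5) = -1
  n9 = max2(0, -1) = 0
  n11 = sub(2, 0) = 2
  n14 = if0(n1=1 -> else branch n11) = 2
  n15 = neg(2) = -2

After the edit, cleaning proceeds:
  n1: a read changed (x5 -1->0) — executes, giving 0.
  n3: a read changed (n1 1->0; x5 -1->0) — executes, giving 2.
  n4: a read changed (n3 -1->2; x5 -1->0) — executes, giving 2.
  n5: stays stale; no demand reaches it after the flip.
  n6: stays stale; no demand reaches it after the flip.
  n7: a read changed (n3 -1->2; x5 -1->0) — executes, giving 0.
  n9: stays stale; no demand reaches it after the flip.
  n11: stays stale; no demand reaches it after the flip.
  n13: had never run; runs now, result 0.
  n14: a read changed (n1 1->0) — executes, giving 0.
  n15: a read changed (n14 2->0) — executes, giving 0.

Note the branch switch — demand abandons n5, n6, n9, n11, which are never re-examined.

Demanding n15 again yields 0.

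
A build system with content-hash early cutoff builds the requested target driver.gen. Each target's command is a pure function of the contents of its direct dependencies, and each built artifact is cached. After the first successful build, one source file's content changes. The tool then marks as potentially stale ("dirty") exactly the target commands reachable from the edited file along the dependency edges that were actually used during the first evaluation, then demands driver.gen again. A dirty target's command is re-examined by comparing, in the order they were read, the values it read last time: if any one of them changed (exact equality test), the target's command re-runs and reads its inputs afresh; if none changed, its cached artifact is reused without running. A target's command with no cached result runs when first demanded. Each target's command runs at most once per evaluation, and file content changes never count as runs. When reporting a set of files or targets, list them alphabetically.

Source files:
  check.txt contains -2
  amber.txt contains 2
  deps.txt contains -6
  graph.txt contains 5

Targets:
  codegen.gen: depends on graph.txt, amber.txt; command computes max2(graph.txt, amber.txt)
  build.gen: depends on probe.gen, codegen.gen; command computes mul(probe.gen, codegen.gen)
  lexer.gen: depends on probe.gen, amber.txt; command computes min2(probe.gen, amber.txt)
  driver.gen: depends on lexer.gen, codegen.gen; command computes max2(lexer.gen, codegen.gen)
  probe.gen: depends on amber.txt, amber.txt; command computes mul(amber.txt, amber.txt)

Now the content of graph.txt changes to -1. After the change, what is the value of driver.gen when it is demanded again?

New value of driver.gen: 2.

First evaluation (everything demanded from the output):
  codegen.gen = max2(5, 2) = 5
  probe.gen = mul(2, 2) = 4
  lexer.gen = min2(4, 2) = 2
  driver.gen = max2(2, 5) = 5

Propagation after the edit:
  codegen.gen: runs — graph.txt 5->-1; result 2.
  driver.gen: runs — codegen.gen 5->2; result 2.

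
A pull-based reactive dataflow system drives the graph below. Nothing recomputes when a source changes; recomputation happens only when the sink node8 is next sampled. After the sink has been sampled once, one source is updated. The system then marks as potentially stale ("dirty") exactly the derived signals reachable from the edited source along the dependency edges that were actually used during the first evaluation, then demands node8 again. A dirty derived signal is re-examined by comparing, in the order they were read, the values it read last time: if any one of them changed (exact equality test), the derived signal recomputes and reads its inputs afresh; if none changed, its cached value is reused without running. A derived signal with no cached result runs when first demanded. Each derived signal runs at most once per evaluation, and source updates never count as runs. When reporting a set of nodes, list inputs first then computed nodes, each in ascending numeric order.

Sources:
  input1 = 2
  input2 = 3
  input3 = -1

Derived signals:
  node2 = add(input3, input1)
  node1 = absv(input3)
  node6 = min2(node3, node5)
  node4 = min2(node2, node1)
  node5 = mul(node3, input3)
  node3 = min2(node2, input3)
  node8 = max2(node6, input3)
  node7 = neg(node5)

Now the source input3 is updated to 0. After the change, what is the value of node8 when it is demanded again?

New value of node8: 0.

First evaluation (everything demanded from the output):
  node2 = add(-1, 2) = 1
  node3 = min2(1, -1) = -1
  node5 = mul(-1, -1) = 1
  node6 = min2(-1, 1) = -1
  node8 = max2(-1, -1) = -1

Propagation after the edit:
  node2: runs — input3 -1->0; result 2.
  node3: runs — node2 1->2; input3 -1->0; result 0.
  node5: runs — node3 -1->0; input3 -1->0; result 0.
  node6: runs — node3 -1->0; node5 1->0; result 0.
  node8: runs — node6 -1->0; input3 -1->0; result 0.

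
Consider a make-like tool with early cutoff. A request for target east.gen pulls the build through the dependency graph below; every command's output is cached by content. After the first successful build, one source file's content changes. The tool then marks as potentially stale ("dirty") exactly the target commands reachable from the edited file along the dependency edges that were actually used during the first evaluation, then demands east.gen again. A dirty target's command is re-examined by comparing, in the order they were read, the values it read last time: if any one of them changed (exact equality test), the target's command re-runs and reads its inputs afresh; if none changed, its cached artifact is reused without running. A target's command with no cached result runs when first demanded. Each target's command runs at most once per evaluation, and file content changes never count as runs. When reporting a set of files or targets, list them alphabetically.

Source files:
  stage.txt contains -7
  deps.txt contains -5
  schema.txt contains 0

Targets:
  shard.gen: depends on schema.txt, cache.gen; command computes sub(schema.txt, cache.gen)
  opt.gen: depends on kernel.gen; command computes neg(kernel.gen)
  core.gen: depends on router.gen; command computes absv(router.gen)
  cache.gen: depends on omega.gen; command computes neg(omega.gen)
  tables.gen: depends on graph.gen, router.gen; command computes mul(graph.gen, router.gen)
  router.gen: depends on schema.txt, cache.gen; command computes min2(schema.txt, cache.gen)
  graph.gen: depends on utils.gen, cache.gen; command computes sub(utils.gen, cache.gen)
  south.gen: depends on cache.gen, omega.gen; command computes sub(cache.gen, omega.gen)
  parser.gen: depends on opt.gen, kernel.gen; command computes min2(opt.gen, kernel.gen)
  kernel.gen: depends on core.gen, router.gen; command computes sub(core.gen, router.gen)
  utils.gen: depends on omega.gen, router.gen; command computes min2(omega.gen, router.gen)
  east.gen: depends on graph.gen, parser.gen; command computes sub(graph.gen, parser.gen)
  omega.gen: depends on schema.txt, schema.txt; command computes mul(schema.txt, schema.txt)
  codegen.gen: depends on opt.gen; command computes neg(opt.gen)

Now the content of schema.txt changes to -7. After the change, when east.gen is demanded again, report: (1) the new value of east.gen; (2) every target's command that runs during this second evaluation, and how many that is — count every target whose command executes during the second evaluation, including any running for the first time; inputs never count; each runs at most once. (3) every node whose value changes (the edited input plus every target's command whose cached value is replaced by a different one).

Demanding east.gen again yields 98.
10 target commands run: cache.gen, core.gen, east.gen, graph.gen, kernel.gen, omega.gen, opt.gen, parser.gen, router.gen, utils.gen.
The nodes whose values change: cache.gen, core.gen, east.gen, kernel.gen, omega.gen, opt.gen, parser.gen, router.gen, schema.txt, utils.gen.

First demand of the output computes:
  omega.gen = mul(0, 0) = 0
  cache.gen = neg(0) = 0
  router.gen = min2(0, 0) = 0
  core.gen = absv(0) = 0
  kernel.gen = sub(0, 0) = 0
  opt.gen = neg(0) = 0
  parser.gen = min2(0, 0) = 0
  utils.gen = min2(0, 0) = 0
  graph.gen = sub(0, 0) = 0
  east.gen = sub(0, 0) = 0

After the edit, cleaning proceeds:
  omega.gen: a read changed (schema.txt 0->-7; schema.txt 0->-7) — executes, giving 49.
  cache.gen: a read changed (omega.gen 0->49) — executes, giving -49.
  router.gen: a read changed (schema.txt 0->-7; cache.gen 0->-49) — executes, giving -49.
  core.gen: a read changed (router.gen 0->-49) — executes, giving 49.
  kernel.gen: a read changed (core.gen 0->49; router.gen 0->-49) — executes, giving 98.
  opt.gen: a read changed (kernel.gen 0->98) — executes, giving -98.
  parser.gen: a read changed (opt.gen 0->-98; kernel.gen 0->98) — executes, giving -98.
  utils.gen: a read changed (omega.gen 0->49; router.gen 0->-49) — executes, giving -49.
  graph.gen: a read changed (utils.gen 0->-49; cache.gen 0->-49) — executes, giving 0 — identical to its old value.
  east.gen: a read changed (parser.gen 0->-98) — executes, giving 98.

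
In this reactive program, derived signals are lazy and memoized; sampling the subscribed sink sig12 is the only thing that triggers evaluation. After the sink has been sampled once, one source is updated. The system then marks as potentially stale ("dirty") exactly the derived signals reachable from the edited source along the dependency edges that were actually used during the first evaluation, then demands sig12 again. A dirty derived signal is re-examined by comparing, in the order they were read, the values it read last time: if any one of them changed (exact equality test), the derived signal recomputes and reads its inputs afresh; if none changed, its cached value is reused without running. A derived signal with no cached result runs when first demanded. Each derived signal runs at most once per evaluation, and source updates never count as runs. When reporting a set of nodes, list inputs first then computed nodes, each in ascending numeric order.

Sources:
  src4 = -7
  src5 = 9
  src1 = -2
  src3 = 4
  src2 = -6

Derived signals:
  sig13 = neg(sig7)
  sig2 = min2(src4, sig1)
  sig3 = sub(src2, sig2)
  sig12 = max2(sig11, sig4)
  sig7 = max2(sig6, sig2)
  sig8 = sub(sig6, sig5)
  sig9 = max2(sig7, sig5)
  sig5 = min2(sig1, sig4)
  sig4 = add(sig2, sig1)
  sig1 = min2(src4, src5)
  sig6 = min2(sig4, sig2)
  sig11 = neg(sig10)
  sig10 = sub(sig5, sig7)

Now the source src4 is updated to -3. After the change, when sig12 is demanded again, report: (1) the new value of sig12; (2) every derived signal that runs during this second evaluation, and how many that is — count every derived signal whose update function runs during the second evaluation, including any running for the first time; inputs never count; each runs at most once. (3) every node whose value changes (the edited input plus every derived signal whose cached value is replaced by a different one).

Demanding sig12 again yields 3.
9 derived signals run: sig1, sig2, sig4, sig5, sig6, sig7, sig10, sig11, sig12.
The nodes whose values change: src4, sig1, sig2, sig4, sig5, sig6, sig7, sig10, sig11, sig12.

First demand of the output computes:
  sig1 = min2(-7, 9) = -7
  sig2 = min2(-7, -7) = -7
  sig4 = add(-7, -7) = -14
  sig5 = min2(-7, -14) = -14
  sig6 = min2(-14, -7) = -14
  sig7 = max2(-14, -7) = -7
  sig10 = sub(-14, -7) = -7
  sig11 = neg(-7) = 7
  sig12 = max2(7, -14) = 7

After the edit, cleaning proceeds:
  sig1: a read changed (src4 -7->-3) — executes, giving -3.
  sig2: a read changed (src4 -7->-3; sig1 -7->-3) — executes, giving -3.
  sig4: a read changed (sig2 -7->-3; sig1 -7->-3) — executes, giving -6.
  sig5: a read changed (sig1 -7->-3; sig4 -14->-6) — executes, giving -6.
  sig6: a read changed (sig4 -14->-6; sig2 -7->-3) — executes, giving -6.
  sig7: a read changed (sig6 -14->-6; sig2 -7->-3) — executes, giving -3.
  sig10: a read changed (sig5 -14->-6; sig7 -7->-3) — executes, giving -3.
  sig11: a read changed (sig10 -7->-3) — executes, giving 3.
  sig12: a read changed (sig11 7->3; sig4 -14->-6) — executes, giving 3.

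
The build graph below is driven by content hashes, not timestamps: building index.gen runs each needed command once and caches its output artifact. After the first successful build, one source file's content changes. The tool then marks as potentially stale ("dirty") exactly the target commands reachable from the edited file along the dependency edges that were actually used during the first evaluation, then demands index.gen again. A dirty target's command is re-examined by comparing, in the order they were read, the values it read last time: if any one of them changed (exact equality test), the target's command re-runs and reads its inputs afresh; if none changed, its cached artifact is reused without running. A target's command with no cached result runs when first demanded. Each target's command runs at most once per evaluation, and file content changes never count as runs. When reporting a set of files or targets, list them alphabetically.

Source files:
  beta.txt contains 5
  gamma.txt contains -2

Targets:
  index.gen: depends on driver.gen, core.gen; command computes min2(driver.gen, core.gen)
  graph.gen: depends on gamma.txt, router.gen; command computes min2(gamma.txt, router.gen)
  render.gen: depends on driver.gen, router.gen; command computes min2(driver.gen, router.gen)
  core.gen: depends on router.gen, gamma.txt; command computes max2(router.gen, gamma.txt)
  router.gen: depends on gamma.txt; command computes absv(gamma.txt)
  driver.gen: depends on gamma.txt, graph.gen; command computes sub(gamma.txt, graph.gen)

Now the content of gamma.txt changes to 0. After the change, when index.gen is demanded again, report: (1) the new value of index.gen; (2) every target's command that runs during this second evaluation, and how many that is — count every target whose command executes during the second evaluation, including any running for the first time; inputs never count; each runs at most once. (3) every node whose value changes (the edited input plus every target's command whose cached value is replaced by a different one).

index.gen now evaluates to 0.
Run set: core.gen, driver.gen, graph.gen, index.gen, router.gen (5 run).
Changed values: core.gen, gamma.txt, graph.gen, router.gen.

Initial pass — values computed on the first demand:
  router.gen = absv(-2) = 2
  core.gen = max2(2, -2) = 2
  graph.gen = min2(-2, 2) = -2
  driver.gen = sub(-2, -2) = 0
  index.gen = min2(0, 2) = 0

Second demand — change propagation:
  router.gen: re-runs because gamma.txt -2->0; new result 0.
  core.gen: re-runs because router.gen 2->0; gamma.txt -2->0; new result 0.
  graph.gen: re-runs because gamma.txt -2->0; router.gen 2->0; new result 0.
  driver.gen: re-runs because gamma.txt -2->0; graph.gen -2->0; new result 0 (unchanged).
  index.gen: re-runs because core.gen 2->0; new result 0 (unchanged).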